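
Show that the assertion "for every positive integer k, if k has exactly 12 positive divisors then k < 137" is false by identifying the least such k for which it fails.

For k = 60, 72, 84, 90, 96, 108, 126, 132 the conclusion holds.
k = 140: τ(140) = 12; 140 ≥ 137.

k = 140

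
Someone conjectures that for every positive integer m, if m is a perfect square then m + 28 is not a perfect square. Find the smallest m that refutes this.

m = 36

Check each positive integer m in order until m is a perfect square but m + 28 is a perfect square.
m = 1: 1 + 28 = 29, not a perfect square.
m = 4: 4 + 28 = 32, not a perfect square.
m = 9: 9 + 28 = 37, not a perfect square.
m = 16: 16 + 28 = 44, not a perfect square.
m = 25: 25 + 28 = 53, not a perfect square.
m = 36: 36 = 6² and 36 + 28 = 64 = 8².
Thus m = 36 disproves the claim, and no smaller m works.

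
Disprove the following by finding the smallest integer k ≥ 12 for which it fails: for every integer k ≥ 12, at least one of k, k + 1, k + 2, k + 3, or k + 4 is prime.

k = 24

A counterexample is any integer k ≥ 12 such that k, k + 1, k + 2, k + 3, k + 4 are all composite; we check each in order.
The first 12 eligible values, up to k = 23, all satisfy the conclusion.
k = 24: 24 = 2 × 12; 25 = 5 × 5; 26 = 2 × 13; 27 = 3 × 9; 28 = 2 × 14 — all composite.
So k = 24 is the smallest counterexample.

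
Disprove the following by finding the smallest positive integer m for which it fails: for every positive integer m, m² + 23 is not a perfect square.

We need the least positive integer m for which m² + 23 is a perfect square.
For m = 1, 2, 3, 4, 5, 6, 7, 8, 9, 10 the conclusion holds.
m = 11: 11² + 23 = 144 = 12², a perfect square.

m = 11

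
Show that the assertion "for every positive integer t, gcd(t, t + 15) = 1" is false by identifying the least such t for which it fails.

t = 3

We need the least positive integer t for which gcd(t, t + 15) > 1.
t = 1: gcd(1, 16) = 1.
t = 2: gcd(2, 17) = 1.
t = 3: gcd(3, 18) = 3.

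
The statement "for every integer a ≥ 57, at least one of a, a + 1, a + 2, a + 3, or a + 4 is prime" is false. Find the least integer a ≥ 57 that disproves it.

a = 62

We need the least integer a ≥ 57 for which a, a + 1, a + 2, a + 3, a + 4 are all composite.
The first 5 eligible values, up to a = 61, all satisfy the conclusion.
a = 62: 62 = 2 × 31; 63 = 3 × 21; 64 = 2 × 32; 65 = 5 × 13; 66 = 2 × 33 — all composite.
Thus a = 62 disproves the claim, and no smaller a works.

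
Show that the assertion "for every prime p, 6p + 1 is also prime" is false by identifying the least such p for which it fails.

p = 19

We need the least prime p for which 6p + 1 is not prime.
p = 2: 6p + 1 = 13, prime.
p = 3: 6p + 1 = 19, prime.
p = 5: 6p + 1 = 31, prime.
p = 7: 6p + 1 = 43, prime.
p = 11: 6p + 1 = 67, prime.
p = 13: 6p + 1 = 79, prime.
p = 17: 6p + 1 = 103, prime.
p = 19: 6p + 1 = 115 = 5 × 23, not prime.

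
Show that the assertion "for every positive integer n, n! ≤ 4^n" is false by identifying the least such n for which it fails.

n = 9

A counterexample is any positive integer n such that n! > 4^n; we check each in order.
n = 1: n! = 1 and 4^n = 4, so 1 ≤ 4.
n = 2: n! = 2 and 4^n = 16, so 2 ≤ 16.
n = 3: n! = 6 and 4^n = 64, so 6 ≤ 64.
n = 4: n! = 24 and 4^n = 256, so 24 ≤ 256.
n = 5: n! = 120 and 4^n = 1024, so 120 ≤ 1024.
n = 6: n! = 720 and 4^n = 4096, so 720 ≤ 4096.
n = 7: n! = 5040 and 4^n = 16384, so 5040 ≤ 16384.
n = 8: n! = 40320 and 4^n = 65536, so 40320 ≤ 65536.
n = 9: n! = 362880 and 4^n = 262144, so 362880 > 262144.
Hence n = 9 is a counterexample.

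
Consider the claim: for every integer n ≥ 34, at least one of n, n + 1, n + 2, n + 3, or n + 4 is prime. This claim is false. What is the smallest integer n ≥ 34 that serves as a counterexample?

n = 48

For n = 34, 35, 36, 37, …, 45, 46, 47 the conclusion holds.
n = 48: 48 = 2 × 24; 49 = 7 × 7; 50 = 2 × 25; 51 = 3 × 17; 52 = 2 × 26 — all composite.
Hence n = 48 is a counterexample.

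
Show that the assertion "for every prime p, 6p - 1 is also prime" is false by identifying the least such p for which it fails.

p = 11

The first 4 eligible values, up to p = 7, all satisfy the conclusion.
p = 11: 6p - 1 = 65 = 5 × 13, not prime.
So p = 11 is the smallest counterexample.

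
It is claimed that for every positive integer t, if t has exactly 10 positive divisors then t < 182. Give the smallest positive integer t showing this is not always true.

t = 208

t = 48: τ(48) = 10; 48 < 182.
t = 80: τ(80) = 10; 80 < 182.
t = 112: τ(112) = 10; 112 < 182.
t = 162: τ(162) = 10; 162 < 182.
t = 176: τ(176) = 10; 176 < 182.
t = 208: τ(208) = 10; 208 ≥ 182.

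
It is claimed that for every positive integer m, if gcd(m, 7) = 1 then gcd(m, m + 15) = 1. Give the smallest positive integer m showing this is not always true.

m = 3

Check each positive integer m in order until gcd(m, 7) = 1 but gcd(m, m + 15) > 1.
For m = 1, 2 the conclusion holds.
m = 3: gcd(3, 18) = 3.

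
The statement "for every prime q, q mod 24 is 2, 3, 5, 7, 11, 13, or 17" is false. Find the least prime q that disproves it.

q = 19

A counterexample is any prime q such that the claim fails; we check each in order.
The first 7 eligible values, up to q = 17, all satisfy the conclusion.
q = 19: 19 mod 24 = 19 — not in {2, 3, 5, 7, 11, 13, 17}.
So q = 19 is the smallest counterexample.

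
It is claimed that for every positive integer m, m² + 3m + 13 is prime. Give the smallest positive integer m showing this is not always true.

m = 9

A counterexample is any positive integer m such that m² + 3m + 13 is not prime; we check each in order.
m = 1: m² + 3m + 13 = 17, prime.
m = 2: m² + 3m + 13 = 23, prime.
m = 3: m² + 3m + 13 = 31, prime.
m = 4: m² + 3m + 13 = 41, prime.
m = 5: m² + 3m + 13 = 53, prime.
m = 6: m² + 3m + 13 = 67, prime.
m = 7: m² + 3m + 13 = 83, prime.
m = 8: m² + 3m + 13 = 101, prime.
m = 9: m² + 3m + 13 = 121 = 11 × 11, composite.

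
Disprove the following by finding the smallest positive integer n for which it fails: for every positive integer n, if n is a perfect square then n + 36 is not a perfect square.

n = 64

We need the least positive integer n for which n is a perfect square but n + 36 is a perfect square.
The first 7 eligible values, up to n = 49, all satisfy the conclusion.
n = 64: 64 = 8² and 64 + 36 = 100 = 10².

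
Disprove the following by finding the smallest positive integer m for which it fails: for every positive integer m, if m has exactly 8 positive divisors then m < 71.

Check each positive integer m in order until m has exactly 8 positive divisors but the claim fails.
For m = 24, 30, 40, 42, 54, 56, 66, 70 the conclusion holds.
m = 78: τ(78) = 8; 78 ≥ 71.
Hence m = 78 is a counterexample.

m = 78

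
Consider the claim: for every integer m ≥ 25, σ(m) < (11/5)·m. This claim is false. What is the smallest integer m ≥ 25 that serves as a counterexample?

For m = 25, 26, 27, 28, 29 the conclusion holds.
m = 30: σ(30) = 72; 72 ≥ 66.
Thus m = 30 disproves the claim, and no smaller m works.

m = 30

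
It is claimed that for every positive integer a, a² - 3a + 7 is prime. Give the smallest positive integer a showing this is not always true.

Check each positive integer a in order until a² - 3a + 7 is not prime.
The first 5 eligible values, up to a = 5, all satisfy the conclusion.
a = 6: a² - 3a + 7 = 25 = 5 × 5, composite.
Thus a = 6 disproves the claim, and no smaller a works.

a = 6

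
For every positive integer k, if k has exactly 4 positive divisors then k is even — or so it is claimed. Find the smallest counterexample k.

k = 15

We need the least positive integer k for which k has exactly 4 positive divisors but k is odd.
The first 4 eligible values, up to k = 14, all satisfy the conclusion.
k = 15: divisors of 15: 1, 3, 5, 15; 15 is odd.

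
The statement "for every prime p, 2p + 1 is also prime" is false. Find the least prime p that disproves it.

p = 7

We need the least prime p for which 2p + 1 is not prime.
For p = 2, 3, 5 the conclusion holds.
p = 7: 2p + 1 = 15 = 3 × 5, not prime.
Thus p = 7 disproves the claim, and no smaller p works.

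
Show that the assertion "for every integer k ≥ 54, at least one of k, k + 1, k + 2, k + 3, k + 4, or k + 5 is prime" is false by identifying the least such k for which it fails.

We need the least integer k ≥ 54 for which k, k + 1, k + 2, k + 3, k + 4, k + 5 are all composite.
For k = 54, 55, 56, 57, …, 87, 88, 89 the conclusion holds.
k = 90: 90 = 2 × 45; 91 = 7 × 13; 92 = 2 × 46; 93 = 3 × 31; 94 = 2 × 47; 95 = 5 × 19 — all composite.

k = 90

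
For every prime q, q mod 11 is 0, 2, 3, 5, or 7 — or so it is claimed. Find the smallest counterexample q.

q = 17

A counterexample is any prime q such that the claim fails; we check each in order.
The first 6 eligible values, up to q = 13, all satisfy the conclusion.
q = 17: 17 mod 11 = 6 — not in {0, 2, 3, 5, 7}.
So q = 17 is the smallest counterexample.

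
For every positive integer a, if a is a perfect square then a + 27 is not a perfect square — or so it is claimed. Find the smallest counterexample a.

a = 9

a = 1: 1 + 27 = 28, not a perfect square.
a = 4: 4 + 27 = 31, not a perfect square.
a = 9: 9 = 3² and 9 + 27 = 36 = 6².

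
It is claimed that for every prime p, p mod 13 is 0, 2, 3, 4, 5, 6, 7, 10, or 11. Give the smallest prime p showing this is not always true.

The first 14 eligible values, up to p = 43, all satisfy the conclusion.
p = 47: 47 mod 13 = 8 — not in {0, 2, 3, 4, 5, 6, 7, 10, 11}.
Hence p = 47 is a counterexample.

p = 47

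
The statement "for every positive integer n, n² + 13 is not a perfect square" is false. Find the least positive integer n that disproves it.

n = 6

For n = 1, 2, 3, 4, 5 the conclusion holds.
n = 6: 6² + 13 = 49 = 7², a perfect square.
So n = 6 is the smallest counterexample.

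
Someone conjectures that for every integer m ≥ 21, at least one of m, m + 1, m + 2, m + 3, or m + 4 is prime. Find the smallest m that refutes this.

We need the least integer m ≥ 21 for which m, m + 1, m + 2, m + 3, m + 4 are all composite.
m = 21: 23 is prime.
m = 22: 23 is prime.
m = 23: 23 is prime.
m = 24: 24 = 2 × 12; 25 = 5 × 5; 26 = 2 × 13; 27 = 3 × 9; 28 = 2 × 14 — all composite.

m = 24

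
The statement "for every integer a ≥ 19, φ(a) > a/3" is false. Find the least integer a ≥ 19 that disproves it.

We need the least integer a ≥ 19 for which the claim fails.
The first 5 eligible values, up to a = 23, all satisfy the conclusion.
a = 24: φ(24) = 8 and 24/3 = 8, so φ(24) ≤ 24/3.
Hence a = 24 is a counterexample.

a = 24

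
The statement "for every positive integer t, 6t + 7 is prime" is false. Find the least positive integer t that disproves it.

A counterexample is any positive integer t such that 6t + 7 is not prime; we check each in order.
For t = 1, 2 the conclusion holds.
t = 3: 6t + 7 = 25 = 5 × 5, composite.
So t = 3 is the smallest counterexample.

t = 3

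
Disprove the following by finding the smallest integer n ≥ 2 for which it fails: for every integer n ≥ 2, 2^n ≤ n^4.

n = 17

For n = 2, 3, 4, 5, …, 14, 15, 16 the conclusion holds.
n = 17: 2^n = 131072 and n^4 = 83521, so 131072 > 83521.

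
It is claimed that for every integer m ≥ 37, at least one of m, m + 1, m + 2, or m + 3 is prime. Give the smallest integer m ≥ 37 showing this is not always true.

m = 48

A counterexample is any integer m ≥ 37 such that m, m + 1, m + 2, m + 3 are all composite; we check each in order.
The first 11 eligible values, up to m = 47, all satisfy the conclusion.
m = 48: 48 = 2 × 24; 49 = 7 × 7; 50 = 2 × 25; 51 = 3 × 17 — all composite.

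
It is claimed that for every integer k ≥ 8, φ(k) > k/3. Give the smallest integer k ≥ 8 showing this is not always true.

k = 8: φ(8) = 4 and 8/3 = 8/3, so φ(8) > 8/3.
k = 9: φ(9) = 6 and 9/3 = 3, so φ(9) > 9/3.
k = 10: φ(10) = 4 and 10/3 = 10/3, so φ(10) > 10/3.
k = 11: φ(11) = 10 and 11/3 = 11/3, so φ(11) > 11/3.
k = 12: φ(12) = 4 and 12/3 = 4, so φ(12) ≤ 12/3.

k = 12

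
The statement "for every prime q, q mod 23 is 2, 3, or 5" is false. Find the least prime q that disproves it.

We need the least prime q for which the claim fails.
For q = 2, 3, 5 the conclusion holds.
q = 7: 7 mod 23 = 7 — not in {2, 3, 5}.
So q = 7 is the smallest counterexample.

q = 7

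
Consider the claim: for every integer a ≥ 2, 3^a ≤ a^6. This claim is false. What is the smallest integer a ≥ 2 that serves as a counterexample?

a = 15

For a = 2, 3, 4, 5, …, 12, 13, 14 the conclusion holds.
a = 15: 3^a = 14348907 and a^6 = 11390625, so 14348907 > 11390625.
So a = 15 is the smallest counterexample.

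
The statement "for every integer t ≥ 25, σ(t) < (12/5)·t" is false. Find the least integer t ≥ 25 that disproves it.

t = 30

Check each integer t ≥ 25 in order until the claim fails.
For t = 25, 26, 27, 28, 29 the conclusion holds.
t = 30: σ(30) = 72; 72 ≥ 72.
Thus t = 30 disproves the claim, and no smaller t works.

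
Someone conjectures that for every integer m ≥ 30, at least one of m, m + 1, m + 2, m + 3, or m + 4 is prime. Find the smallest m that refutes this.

We need the least integer m ≥ 30 for which m, m + 1, m + 2, m + 3, m + 4 are all composite.
For m = 30, 31 the conclusion holds.
m = 32: 32 = 2 × 16; 33 = 3 × 11; 34 = 2 × 17; 35 = 5 × 7; 36 = 2 × 18 — all composite.
Hence m = 32 is a counterexample.

m = 32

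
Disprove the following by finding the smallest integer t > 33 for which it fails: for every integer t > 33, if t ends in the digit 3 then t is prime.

Check each integer t > 33 in order until t ends in the digit 3 but t is not prime.
For t = 43, 53 the conclusion holds.
t = 63: 63 ends in 3; 63 = 3 × 21, composite.
Hence t = 63 is a counterexample.

t = 63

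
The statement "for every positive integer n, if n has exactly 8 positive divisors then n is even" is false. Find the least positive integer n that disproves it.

n = 105

We need the least positive integer n for which n has exactly 8 positive divisors but n is odd.
For n = 24, 30, 40, 42, …, 88, 102, 104 the conclusion holds.
n = 105: divisors of 105: 1, 3, 5, 7, 15, 21, 35, 105; 105 is odd.
Thus n = 105 disproves the claim, and no smaller n works.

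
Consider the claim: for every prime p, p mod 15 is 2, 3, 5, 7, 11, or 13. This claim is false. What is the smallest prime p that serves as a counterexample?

p = 19

A counterexample is any prime p such that the claim fails; we check each in order.
The first 7 eligible values, up to p = 17, all satisfy the conclusion.
p = 19: 19 mod 15 = 4 — not in {2, 3, 5, 7, 11, 13}.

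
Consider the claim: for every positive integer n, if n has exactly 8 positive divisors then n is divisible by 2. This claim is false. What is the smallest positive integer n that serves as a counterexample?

For n = 24, 30, 40, 42, …, 88, 102, 104 the conclusion holds.
n = 105: τ(105) = 8; 105 mod 2 = 1.

n = 105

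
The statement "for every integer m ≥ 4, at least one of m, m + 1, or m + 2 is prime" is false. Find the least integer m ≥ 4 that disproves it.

m = 8

Check each integer m ≥ 4 in order until m, m + 1, m + 2 are all composite.
The first 4 eligible values, up to m = 7, all satisfy the conclusion.
m = 8: 8 = 2 × 4; 9 = 3 × 3; 10 = 2 × 5 — all composite.
Hence m = 8 is a counterexample.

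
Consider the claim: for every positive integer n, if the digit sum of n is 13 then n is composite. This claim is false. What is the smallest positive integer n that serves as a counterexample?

n = 67

We need the least positive integer n for which the digit sum of n is 13 but n is prime.
For n = 49, 58 the conclusion holds.
n = 67: digit sum 13; 67 is prime, not composite.
So n = 67 is the smallest counterexample.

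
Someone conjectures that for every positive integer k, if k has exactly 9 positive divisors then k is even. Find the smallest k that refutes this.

k = 225

Check each positive integer k in order until k has exactly 9 positive divisors but k is odd.
k = 36: divisors of 36: 9 divisors; 36 is even.
k = 100: divisors of 100: 9 divisors; 100 is even.
k = 196: divisors of 196: 9 divisors; 196 is even.
k = 225: divisors of 225: 9 divisors; 225 is odd.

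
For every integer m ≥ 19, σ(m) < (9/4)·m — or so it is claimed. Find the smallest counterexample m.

m = 24

A counterexample is any integer m ≥ 19 such that the claim fails; we check each in order.
The first 5 eligible values, up to m = 23, all satisfy the conclusion.
m = 24: σ(24) = 60; 60 ≥ 54.
So m = 24 is the smallest counterexample.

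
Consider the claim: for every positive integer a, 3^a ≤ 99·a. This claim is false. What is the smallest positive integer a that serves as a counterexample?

Check each positive integer a in order until 3^a > 99·a.
The first 5 eligible values, up to a = 5, all satisfy the conclusion.
a = 6: 3^a = 729 and 99·a = 594, so 729 > 594.

a = 6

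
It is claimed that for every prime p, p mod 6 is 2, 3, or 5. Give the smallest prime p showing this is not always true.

p = 7

A counterexample is any prime p such that the claim fails; we check each in order.
For p = 2, 3, 5 the conclusion holds.
p = 7: 7 mod 6 = 1 — not in {2, 3, 5}.
Thus p = 7 disproves the claim, and no smaller p works.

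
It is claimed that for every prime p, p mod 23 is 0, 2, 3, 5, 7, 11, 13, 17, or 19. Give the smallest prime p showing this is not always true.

p = 29

For p = 2, 3, 5, 7, 11, 13, 17, 19, 23 the conclusion holds.
p = 29: 29 mod 23 = 6 — not in {0, 2, 3, 5, 7, 11, 13, 17, 19}.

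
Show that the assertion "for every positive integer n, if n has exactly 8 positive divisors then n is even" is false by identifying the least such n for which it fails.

n = 105

For n = 24, 30, 40, 42, …, 88, 102, 104 the conclusion holds.
n = 105: divisors of 105: 1, 3, 5, 7, 15, 21, 35, 105; 105 is odd.
Thus n = 105 disproves the claim, and no smaller n works.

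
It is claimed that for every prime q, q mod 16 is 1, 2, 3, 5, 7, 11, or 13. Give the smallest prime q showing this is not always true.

q = 31

For q = 2, 3, 5, 7, 11, 13, 17, 19, 23, 29 the conclusion holds.
q = 31: 31 mod 16 = 15 — not in {1, 2, 3, 5, 7, 11, 13}.
So q = 31 is the smallest counterexample.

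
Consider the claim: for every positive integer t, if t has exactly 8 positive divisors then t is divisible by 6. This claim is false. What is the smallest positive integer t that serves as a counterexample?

t = 40

t = 24: τ(24) = 8; 24 mod 6 = 0.
t = 30: τ(30) = 8; 30 mod 6 = 0.
t = 40: τ(40) = 8; 40 mod 6 = 4.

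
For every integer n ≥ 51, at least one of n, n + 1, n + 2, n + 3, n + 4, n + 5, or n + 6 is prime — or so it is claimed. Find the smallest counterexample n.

A counterexample is any integer n ≥ 51 such that n, n + 1, n + 2, n + 3, n + 4, n + 5, n + 6 are all composite; we check each in order.
For n = 51, 52, 53, 54, …, 87, 88, 89 the conclusion holds.
n = 90: 90 = 2 × 45; 91 = 7 × 13; 92 = 2 × 46; 93 = 3 × 31; 94 = 2 × 47; 95 = 5 × 19; 96 = 2 × 48 — all composite.

n = 90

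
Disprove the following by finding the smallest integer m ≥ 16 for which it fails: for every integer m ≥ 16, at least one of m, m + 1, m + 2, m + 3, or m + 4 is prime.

m = 24

We need the least integer m ≥ 16 for which m, m + 1, m + 2, m + 3, m + 4 are all composite.
For m = 16, 17, 18, 19, 20, 21, 22, 23 the conclusion holds.
m = 24: 24 = 2 × 12; 25 = 5 × 5; 26 = 2 × 13; 27 = 3 × 9; 28 = 2 × 14 — all composite.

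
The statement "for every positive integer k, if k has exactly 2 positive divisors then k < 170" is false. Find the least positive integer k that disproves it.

We need the least positive integer k for which k has exactly 2 positive divisors but the claim fails.
For k = 2, 3, 5, 7, …, 157, 163, 167 the conclusion holds.
k = 173: τ(173) = 2; 173 ≥ 170.

k = 173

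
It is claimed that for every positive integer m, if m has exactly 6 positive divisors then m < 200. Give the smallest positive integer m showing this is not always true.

m = 207

We need the least positive integer m for which m has exactly 6 positive divisors but the claim fails.
For m = 12, 18, 20, 28, …, 172, 175, 188 the conclusion holds.
m = 207: τ(207) = 6; 207 ≥ 200.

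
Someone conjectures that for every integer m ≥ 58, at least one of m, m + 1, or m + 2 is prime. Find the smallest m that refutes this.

m = 62

Check each integer m ≥ 58 in order until m, m + 1, m + 2 are all composite.
For m = 58, 59, 60, 61 the conclusion holds.
m = 62: 62 = 2 × 31; 63 = 3 × 21; 64 = 2 × 32 — all composite.
So m = 62 is the smallest counterexample.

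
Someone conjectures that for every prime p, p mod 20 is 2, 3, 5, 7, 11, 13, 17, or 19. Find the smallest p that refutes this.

For p = 2, 3, 5, 7, 11, 13, 17, 19, 23 the conclusion holds.
p = 29: 29 mod 20 = 9 — not in {2, 3, 5, 7, 11, 13, 17, 19}.
So p = 29 is the smallest counterexample.

p = 29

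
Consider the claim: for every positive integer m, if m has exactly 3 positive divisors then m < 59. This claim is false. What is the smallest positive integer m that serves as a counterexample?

m = 121

The first 4 eligible values, up to m = 49, all satisfy the conclusion.
m = 121: τ(121) = 3; 121 ≥ 59.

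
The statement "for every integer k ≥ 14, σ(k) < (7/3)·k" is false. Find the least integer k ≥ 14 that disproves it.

k = 24

The first 10 eligible values, up to k = 23, all satisfy the conclusion.
k = 24: σ(24) = 60; 60 ≥ 56.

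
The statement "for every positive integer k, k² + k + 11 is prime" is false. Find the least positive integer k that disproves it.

Check each positive integer k in order until k² + k + 11 is not prime.
For k = 1, 2, 3, 4, 5, 6, 7, 8, 9 the conclusion holds.
k = 10: k² + k + 11 = 121 = 11 × 11, composite.
Hence k = 10 is a counterexample.

k = 10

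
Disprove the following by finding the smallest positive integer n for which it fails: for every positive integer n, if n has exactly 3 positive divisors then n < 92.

n = 121

We need the least positive integer n for which n has exactly 3 positive divisors but the claim fails.
n = 4: τ(4) = 3; 4 < 92.
n = 9: τ(9) = 3; 9 < 92.
n = 25: τ(25) = 3; 25 < 92.
n = 49: τ(49) = 3; 49 < 92.
n = 121: τ(121) = 3; 121 ≥ 92.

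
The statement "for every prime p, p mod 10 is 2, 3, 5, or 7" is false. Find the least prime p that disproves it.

Check each prime p in order until the claim fails.
p = 2: 2 mod 10 = 2.
p = 3: 3 mod 10 = 3.
p = 5: 5 mod 10 = 5.
p = 7: 7 mod 10 = 7.
p = 11: 11 mod 10 = 1 — not in {2, 3, 5, 7}.

p = 11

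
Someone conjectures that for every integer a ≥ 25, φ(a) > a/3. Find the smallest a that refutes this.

a = 30

A counterexample is any integer a ≥ 25 such that the claim fails; we check each in order.
The first 5 eligible values, up to a = 29, all satisfy the conclusion.
a = 30: φ(30) = 8 and 30/3 = 10, so φ(30) ≤ 30/3.
So a = 30 is the smallest counterexample.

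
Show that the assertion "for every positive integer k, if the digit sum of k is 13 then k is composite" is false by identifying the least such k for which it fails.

k = 67

Check each positive integer k in order until the digit sum of k is 13 but k is prime.
For k = 49, 58 the conclusion holds.
k = 67: digit sum 13; 67 is prime, not composite.
Hence k = 67 is a counterexample.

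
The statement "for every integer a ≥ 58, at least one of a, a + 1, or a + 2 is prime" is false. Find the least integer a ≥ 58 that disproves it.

a = 62

We need the least integer a ≥ 58 for which a, a + 1, a + 2 are all composite.
The first 4 eligible values, up to a = 61, all satisfy the conclusion.
a = 62: 62 = 2 × 31; 63 = 3 × 21; 64 = 2 × 32 — all composite.
So a = 62 is the smallest counterexample.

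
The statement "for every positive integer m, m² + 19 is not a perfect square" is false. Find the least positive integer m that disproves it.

m = 1: 1² + 19 = 20, not a perfect square.
m = 2: 2² + 19 = 23, not a perfect square.
m = 3: 3² + 19 = 28, not a perfect square.
m = 4: 4² + 19 = 35, not a perfect square.
m = 5: 5² + 19 = 44, not a perfect square.
m = 6: 6² + 19 = 55, not a perfect square.
m = 7: 7² + 19 = 68, not a perfect square.
m = 8: 8² + 19 = 83, not a perfect square.
m = 9: 9² + 19 = 100 = 10², a perfect square.
Hence m = 9 is a counterexample.

m = 9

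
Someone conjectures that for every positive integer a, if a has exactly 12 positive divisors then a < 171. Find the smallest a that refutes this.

A counterexample is any positive integer a such that a has exactly 12 positive divisors but the claim fails; we check each in order.
For a = 60, 72, 84, 90, …, 150, 156, 160 the conclusion holds.
a = 198: τ(198) = 12; 198 ≥ 171.
Hence a = 198 is a counterexample.

a = 198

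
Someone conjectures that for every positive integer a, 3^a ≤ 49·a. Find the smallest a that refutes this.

a = 6

The first 5 eligible values, up to a = 5, all satisfy the conclusion.
a = 6: 3^a = 729 and 49·a = 294, so 729 > 294.
Hence a = 6 is a counterexample.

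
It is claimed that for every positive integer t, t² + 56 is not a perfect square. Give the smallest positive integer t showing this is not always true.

We need the least positive integer t for which t² + 56 is a perfect square.
For t = 1, 2, 3, 4 the conclusion holds.
t = 5: 5² + 56 = 81 = 9², a perfect square.

t = 5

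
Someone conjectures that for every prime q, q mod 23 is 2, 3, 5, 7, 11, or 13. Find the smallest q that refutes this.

q = 2: 2 mod 23 = 2.
q = 3: 3 mod 23 = 3.
q = 5: 5 mod 23 = 5.
q = 7: 7 mod 23 = 7.
q = 11: 11 mod 23 = 11.
q = 13: 13 mod 23 = 13.
q = 17: 17 mod 23 = 17 — not in {2, 3, 5, 7, 11, 13}.
Thus q = 17 disproves the claim, and no smaller q works.

q = 17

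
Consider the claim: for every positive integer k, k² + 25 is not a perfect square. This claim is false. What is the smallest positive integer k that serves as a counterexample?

k = 12

For k = 1, 2, 3, 4, …, 9, 10, 11 the conclusion holds.
k = 12: 12² + 25 = 169 = 13², a perfect square.
Thus k = 12 disproves the claim, and no smaller k works.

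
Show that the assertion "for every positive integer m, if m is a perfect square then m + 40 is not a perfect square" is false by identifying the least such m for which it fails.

m = 1: 1 + 40 = 41, not a perfect square.
m = 4: 4 + 40 = 44, not a perfect square.
m = 9: 9 = 3² and 9 + 40 = 49 = 7².
Hence m = 9 is a counterexample.

m = 9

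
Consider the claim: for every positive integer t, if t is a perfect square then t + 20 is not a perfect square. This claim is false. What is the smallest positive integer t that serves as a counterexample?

t = 16

t = 1: 1 + 20 = 21, not a perfect square.
t = 4: 4 + 20 = 24, not a perfect square.
t = 9: 9 + 20 = 29, not a perfect square.
t = 16: 16 = 4² and 16 + 20 = 36 = 6².
Thus t = 16 disproves the claim, and no smaller t works.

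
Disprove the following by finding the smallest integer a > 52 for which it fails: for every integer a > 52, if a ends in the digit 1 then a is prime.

We need the least integer a > 52 for which a ends in the digit 1 but a is not prime.
For a = 61, 71 the conclusion holds.
a = 81: 81 ends in 1; 81 = 3 × 27, composite.
So a = 81 is the smallest counterexample.

a = 81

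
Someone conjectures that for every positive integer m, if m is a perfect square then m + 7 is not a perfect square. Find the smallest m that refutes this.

m = 9

Check each positive integer m in order until m is a perfect square but m + 7 is a perfect square.
m = 1: 1 + 7 = 8, not a perfect square.
m = 4: 4 + 7 = 11, not a perfect square.
m = 9: 9 = 3² and 9 + 7 = 16 = 4².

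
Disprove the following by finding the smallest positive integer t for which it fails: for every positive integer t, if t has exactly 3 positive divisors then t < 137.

t = 4: τ(4) = 3; 4 < 137.
t = 9: τ(9) = 3; 9 < 137.
t = 25: τ(25) = 3; 25 < 137.
t = 49: τ(49) = 3; 49 < 137.
t = 121: τ(121) = 3; 121 < 137.
t = 169: τ(169) = 3; 169 ≥ 137.

t = 169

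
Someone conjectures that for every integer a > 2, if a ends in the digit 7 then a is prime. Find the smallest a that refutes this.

We need the least integer a > 2 for which a ends in the digit 7 but a is not prime.
For a = 7, 17 the conclusion holds.
a = 27: 27 ends in 7; 27 = 3 × 9, composite.
So a = 27 is the smallest counterexample.

a = 27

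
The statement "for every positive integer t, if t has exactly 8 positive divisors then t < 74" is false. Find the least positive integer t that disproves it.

A counterexample is any positive integer t such that t has exactly 8 positive divisors but the claim fails; we check each in order.
For t = 24, 30, 40, 42, 54, 56, 66, 70 the conclusion holds.
t = 78: τ(78) = 8; 78 ≥ 74.
Hence t = 78 is a counterexample.

t = 78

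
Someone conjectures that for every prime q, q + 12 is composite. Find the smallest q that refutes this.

For q = 2, 3 the conclusion holds.
q = 5: q + 12 = 17, prime — not composite.
Hence q = 5 is a counterexample.

q = 5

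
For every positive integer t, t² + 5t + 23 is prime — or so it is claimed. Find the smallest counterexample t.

t = 14

Check each positive integer t in order until t² + 5t + 23 is not prime.
The first 13 eligible values, up to t = 13, all satisfy the conclusion.
t = 14: t² + 5t + 23 = 289 = 17 × 17, composite.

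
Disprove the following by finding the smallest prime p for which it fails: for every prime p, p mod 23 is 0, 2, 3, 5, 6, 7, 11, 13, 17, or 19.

A counterexample is any prime p such that the claim fails; we check each in order.
For p = 2, 3, 5, 7, 11, 13, 17, 19, 23, 29 the conclusion holds.
p = 31: 31 mod 23 = 8 — not in {0, 2, 3, 5, 6, 7, 11, 13, 17, 19}.
So p = 31 is the smallest counterexample.

p = 31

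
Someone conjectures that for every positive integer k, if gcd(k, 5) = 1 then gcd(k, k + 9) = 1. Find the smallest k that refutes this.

We need the least positive integer k for which gcd(k, 5) = 1 but gcd(k, k + 9) > 1.
k = 1: gcd(1, 10) = 1.
k = 2: gcd(2, 11) = 1.
k = 3: gcd(3, 12) = 3.

k = 3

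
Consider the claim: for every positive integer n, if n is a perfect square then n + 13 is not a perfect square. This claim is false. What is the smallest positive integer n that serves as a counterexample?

We need the least positive integer n for which n is a perfect square but n + 13 is a perfect square.
n = 1: 1 + 13 = 14, not a perfect square.
n = 4: 4 + 13 = 17, not a perfect square.
n = 9: 9 + 13 = 22, not a perfect square.
n = 16: 16 + 13 = 29, not a perfect square.
n = 25: 25 + 13 = 38, not a perfect square.
n = 36: 36 = 6² and 36 + 13 = 49 = 7².
So n = 36 is the smallest counterexample.

n = 36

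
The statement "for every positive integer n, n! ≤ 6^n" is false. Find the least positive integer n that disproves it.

We need the least positive integer n for which n! > 6^n.
For n = 1, 2, 3, 4, …, 11, 12, 13 the conclusion holds.
n = 14: n! = 87178291200 and 6^n = 78364164096, so 87178291200 > 78364164096.
Hence n = 14 is a counterexample.

n = 14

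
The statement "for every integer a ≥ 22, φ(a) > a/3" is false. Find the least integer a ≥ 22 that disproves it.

We need the least integer a ≥ 22 for which the claim fails.
a = 22: φ(22) = 10 and 22/3 = 22/3, so φ(22) > 22/3.
a = 23: φ(23) = 22 and 23/3 = 23/3, so φ(23) > 23/3.
a = 24: φ(24) = 8 and 24/3 = 8, so φ(24) ≤ 24/3.

a = 24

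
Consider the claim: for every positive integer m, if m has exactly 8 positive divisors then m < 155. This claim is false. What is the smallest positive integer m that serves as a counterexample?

A counterexample is any positive integer m such that m has exactly 8 positive divisors but the claim fails; we check each in order.
For m = 24, 30, 40, 42, …, 138, 152, 154 the conclusion holds.
m = 165: τ(165) = 8; 165 ≥ 155.
Hence m = 165 is a counterexample.

m = 165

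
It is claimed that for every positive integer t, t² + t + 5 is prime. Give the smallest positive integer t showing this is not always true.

We need the least positive integer t for which t² + t + 5 is not prime.
t = 1: t² + t + 5 = 7, prime.
t = 2: t² + t + 5 = 11, prime.
t = 3: t² + t + 5 = 17, prime.
t = 4: t² + t + 5 = 25 = 5 × 5, composite.

t = 4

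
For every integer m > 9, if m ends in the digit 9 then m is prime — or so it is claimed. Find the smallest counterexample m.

For m = 19, 29 the conclusion holds.
m = 39: 39 ends in 9; 39 = 3 × 13, composite.
Hence m = 39 is a counterexample.

m = 39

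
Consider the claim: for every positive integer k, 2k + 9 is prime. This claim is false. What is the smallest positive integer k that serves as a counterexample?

We need the least positive integer k for which 2k + 9 is not prime.
For k = 1, 2 the conclusion holds.
k = 3: 2k + 9 = 15 = 3 × 5, composite.
Thus k = 3 disproves the claim, and no smaller k works.

k = 3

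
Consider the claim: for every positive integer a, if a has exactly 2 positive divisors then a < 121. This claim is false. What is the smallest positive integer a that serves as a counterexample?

For a = 2, 3, 5, 7, …, 107, 109, 113 the conclusion holds.
a = 127: τ(127) = 2; 127 ≥ 121.
So a = 127 is the smallest counterexample.

a = 127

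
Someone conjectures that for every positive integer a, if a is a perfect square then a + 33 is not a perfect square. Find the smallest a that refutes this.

Check each positive integer a in order until a is a perfect square but a + 33 is a perfect square.
a = 1: 1 + 33 = 34, not a perfect square.
a = 4: 4 + 33 = 37, not a perfect square.
a = 9: 9 + 33 = 42, not a perfect square.
a = 16: 16 = 4² and 16 + 33 = 49 = 7².
Hence a = 16 is a counterexample.

a = 16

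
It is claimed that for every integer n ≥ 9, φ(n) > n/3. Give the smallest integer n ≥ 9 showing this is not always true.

n = 9: φ(9) = 6 and 9/3 = 3, so φ(9) > 9/3.
n = 10: φ(10) = 4 and 10/3 = 10/3, so φ(10) > 10/3.
n = 11: φ(11) = 10 and 11/3 = 11/3, so φ(11) > 11/3.
n = 12: φ(12) = 4 and 12/3 = 4, so φ(12) ≤ 12/3.
Hence n = 12 is a counterexample.

n = 12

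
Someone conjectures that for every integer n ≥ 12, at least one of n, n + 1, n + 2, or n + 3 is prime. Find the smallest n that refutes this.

n = 24

Check each integer n ≥ 12 in order until n, n + 1, n + 2, n + 3 are all composite.
For n = 12, 13, 14, 15, …, 21, 22, 23 the conclusion holds.
n = 24: 24 = 2 × 12; 25 = 5 × 5; 26 = 2 × 13; 27 = 3 × 9 — all composite.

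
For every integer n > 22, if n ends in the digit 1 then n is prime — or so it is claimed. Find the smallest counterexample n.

For n = 31, 41 the conclusion holds.
n = 51: 51 ends in 1; 51 = 3 × 17, composite.
Hence n = 51 is a counterexample.

n = 51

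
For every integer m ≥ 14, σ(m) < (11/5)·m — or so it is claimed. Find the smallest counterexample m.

m = 24

Check each integer m ≥ 14 in order until the claim fails.
The first 10 eligible values, up to m = 23, all satisfy the conclusion.
m = 24: σ(24) = 60; 60 ≥ 264/5.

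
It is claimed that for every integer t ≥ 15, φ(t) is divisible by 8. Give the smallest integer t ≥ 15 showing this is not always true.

t = 15: φ(15) = 8; 8 mod 8 = 0.
t = 16: φ(16) = 8; 8 mod 8 = 0.
t = 17: φ(17) = 16; 16 mod 8 = 0.
t = 18: φ(18) = 6; 6 mod 8 = 6.

t = 18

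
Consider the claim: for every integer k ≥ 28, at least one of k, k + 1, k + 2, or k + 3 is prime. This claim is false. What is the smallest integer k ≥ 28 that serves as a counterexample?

A counterexample is any integer k ≥ 28 such that k, k + 1, k + 2, k + 3 are all composite; we check each in order.
For k = 28, 29, 30, 31 the conclusion holds.
k = 32: 32 = 2 × 16; 33 = 3 × 11; 34 = 2 × 17; 35 = 5 × 7 — all composite.

k = 32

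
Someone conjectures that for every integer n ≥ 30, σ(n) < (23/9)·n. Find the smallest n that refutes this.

We need the least integer n ≥ 30 for which the claim fails.
For n = 30, 31, 32, 33, …, 45, 46, 47 the conclusion holds.
n = 48: σ(48) = 124; 124 ≥ 368/3.

n = 48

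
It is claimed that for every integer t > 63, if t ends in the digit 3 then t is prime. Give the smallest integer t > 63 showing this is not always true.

We need the least integer t > 63 for which t ends in the digit 3 but t is not prime.
For t = 73, 83 the conclusion holds.
t = 93: 93 ends in 3; 93 = 3 × 31, composite.
Hence t = 93 is a counterexample.

t = 93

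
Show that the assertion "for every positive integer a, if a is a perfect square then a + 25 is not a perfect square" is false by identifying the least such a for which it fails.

a = 144

For a = 1, 4, 9, 16, …, 81, 100, 121 the conclusion holds.
a = 144: 144 = 12² and 144 + 25 = 169 = 13².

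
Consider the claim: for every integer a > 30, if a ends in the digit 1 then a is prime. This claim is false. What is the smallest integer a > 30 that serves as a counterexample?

a = 51

a = 31: 31 ends in 1 and is prime.
a = 41: 41 ends in 1 and is prime.
a = 51: 51 ends in 1; 51 = 3 × 17, composite.
Thus a = 51 disproves the claim, and no smaller a works.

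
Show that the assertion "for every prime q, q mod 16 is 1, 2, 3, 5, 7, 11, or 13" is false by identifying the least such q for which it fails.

Check each prime q in order until the claim fails.
For q = 2, 3, 5, 7, 11, 13, 17, 19, 23, 29 the conclusion holds.
q = 31: 31 mod 16 = 15 — not in {1, 2, 3, 5, 7, 11, 13}.
Hence q = 31 is a counterexample.

q = 31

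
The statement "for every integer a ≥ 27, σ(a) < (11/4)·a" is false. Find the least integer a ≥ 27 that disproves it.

We need the least integer a ≥ 27 for which the claim fails.
For a = 27, 28, 29, 30, …, 57, 58, 59 the conclusion holds.
a = 60: σ(60) = 168; 168 ≥ 165.
So a = 60 is the smallest counterexample.

a = 60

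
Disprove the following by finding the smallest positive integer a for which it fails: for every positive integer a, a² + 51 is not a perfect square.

a = 7

A counterexample is any positive integer a such that a² + 51 is a perfect square; we check each in order.
The first 6 eligible values, up to a = 6, all satisfy the conclusion.
a = 7: 7² + 51 = 100 = 10², a perfect square.
So a = 7 is the smallest counterexample.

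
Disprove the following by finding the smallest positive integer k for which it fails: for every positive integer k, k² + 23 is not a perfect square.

A counterexample is any positive integer k such that k² + 23 is a perfect square; we check each in order.
For k = 1, 2, 3, 4, 5, 6, 7, 8, 9, 10 the conclusion holds.
k = 11: 11² + 23 = 144 = 12², a perfect square.

k = 11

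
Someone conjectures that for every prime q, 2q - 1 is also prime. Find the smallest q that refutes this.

We need the least prime q for which 2q - 1 is not prime.
For q = 2, 3 the conclusion holds.
q = 5: 2q - 1 = 9 = 3 × 3, not prime.
Hence q = 5 is a counterexample.

q = 5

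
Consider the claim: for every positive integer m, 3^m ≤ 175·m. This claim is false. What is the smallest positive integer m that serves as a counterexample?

A counterexample is any positive integer m such that 3^m > 175·m; we check each in order.
m = 1: 3^m = 3 and 175·m = 175, so 3 ≤ 175.
m = 2: 3^m = 9 and 175·m = 350, so 9 ≤ 350.
m = 3: 3^m = 27 and 175·m = 525, so 27 ≤ 525.
m = 4: 3^m = 81 and 175·m = 700, so 81 ≤ 700.
m = 5: 3^m = 243 and 175·m = 875, so 243 ≤ 875.
m = 6: 3^m = 729 and 175·m = 1050, so 729 ≤ 1050.
m = 7: 3^m = 2187 and 175·m = 1225, so 2187 > 1225.

m = 7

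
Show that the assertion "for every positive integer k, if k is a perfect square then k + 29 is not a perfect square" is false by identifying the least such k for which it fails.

k = 196

We need the least positive integer k for which k is a perfect square but k + 29 is a perfect square.
For k = 1, 4, 9, 16, …, 121, 144, 169 the conclusion holds.
k = 196: 196 = 14² and 196 + 29 = 225 = 15².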